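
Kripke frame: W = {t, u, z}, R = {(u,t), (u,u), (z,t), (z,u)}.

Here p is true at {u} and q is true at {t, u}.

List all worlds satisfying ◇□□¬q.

{u, z}

t: no successors, so ◇□□¬q fails. ✗
u: successors {t, u}; □□¬q there: t:T, u:F. ✓
z: successors {t, u}; □□¬q there: t:T, u:F. ✓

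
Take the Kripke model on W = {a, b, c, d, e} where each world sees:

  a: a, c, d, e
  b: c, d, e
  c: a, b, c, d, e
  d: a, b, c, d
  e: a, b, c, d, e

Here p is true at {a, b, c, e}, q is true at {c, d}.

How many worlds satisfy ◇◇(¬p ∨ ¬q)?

a: successors {a, c, d, e}; ◇(¬p ∨ ¬q) there: a:T, c:T, d:T, e:T. ✓
b: successors {c, d, e}; ◇(¬p ∨ ¬q) there: c:T, d:T, e:T. ✓
c: successors {a, b, c, d, e}; ◇(¬p ∨ ¬q) there: a:T, b:T, c:T, d:T, e:T. ✓
d: successors {a, b, c, d}; ◇(¬p ∨ ¬q) there: a:T, b:T, c:T, d:T. ✓
e: successors {a, b, c, d, e}; ◇(¬p ∨ ¬q) there: a:T, b:T, c:T, d:T, e:T. ✓
Satisfying worlds: {a, b, c, d, e}.

5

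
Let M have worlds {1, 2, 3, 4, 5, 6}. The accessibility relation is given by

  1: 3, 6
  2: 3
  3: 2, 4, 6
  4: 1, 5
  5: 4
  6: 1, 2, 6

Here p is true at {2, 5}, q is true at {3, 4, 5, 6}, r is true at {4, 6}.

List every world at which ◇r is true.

{1, 3, 5, 6}

1: successors {3, 6}; r there: 3:F, 6:T. ✓
2: successors {3}; r there: 3:F. ✗
3: successors {2, 4, 6}; r there: 2:F, 4:T, 6:T. ✓
4: successors {1, 5}; r there: 1:F, 5:F. ✗
5: successors {4}; r there: 4:T. ✓
6: successors {1, 2, 6}; r there: 1:F, 2:F, 6:T. ✓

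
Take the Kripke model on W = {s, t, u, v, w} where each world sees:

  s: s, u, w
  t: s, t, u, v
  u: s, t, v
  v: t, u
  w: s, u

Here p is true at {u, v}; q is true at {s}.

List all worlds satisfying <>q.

s: successors {s, u, w}; q there: s:T, u:F, w:F. ✓
t: successors {s, t, u, v}; q there: s:T, t:F, u:F, v:F. ✓
u: successors {s, t, v}; q there: s:T, t:F, v:F. ✓
v: successors {t, u}; q there: t:F, u:F. ✗
w: successors {s, u}; q there: s:T, u:F. ✓

{s, t, u, w}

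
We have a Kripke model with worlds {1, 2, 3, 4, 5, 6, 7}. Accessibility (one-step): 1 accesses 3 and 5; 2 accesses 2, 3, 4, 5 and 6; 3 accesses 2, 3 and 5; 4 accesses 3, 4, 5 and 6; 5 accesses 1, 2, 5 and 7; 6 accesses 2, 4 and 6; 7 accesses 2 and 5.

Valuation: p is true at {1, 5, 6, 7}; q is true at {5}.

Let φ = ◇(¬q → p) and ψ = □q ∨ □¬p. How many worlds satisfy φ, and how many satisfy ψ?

For ◇(¬q → p):
1: successors {3, 5}; ¬q → p there: 3:F, 5:T. ✓
2: successors {2, 3, 4, 5, 6}; ¬q → p there: 2:F, 3:F, 4:F, 5:T, 6:T. ✓
3: successors {2, 3, 5}; ¬q → p there: 2:F, 3:F, 5:T. ✓
4: successors {3, 4, 5, 6}; ¬q → p there: 3:F, 4:F, 5:T, 6:T. ✓
5: successors {1, 2, 5, 7}; ¬q → p there: 1:T, 2:F, 5:T, 7:T. ✓
6: successors {2, 4, 6}; ¬q → p there: 2:F, 4:F, 6:T. ✓
7: successors {2, 5}; ¬q → p there: 2:F, 5:T. ✓
— 7 worlds.
For □q ∨ □¬p:
1: □q is F, □¬p is F. ✗
2: □q is F, □¬p is F. ✗
3: □q is F, □¬p is F. ✗
4: □q is F, □¬p is F. ✗
5: □q is F, □¬p is F. ✗
6: □q is F, □¬p is F. ✗
7: □q is F, □¬p is F. ✗
— 0 worlds.

7 and 0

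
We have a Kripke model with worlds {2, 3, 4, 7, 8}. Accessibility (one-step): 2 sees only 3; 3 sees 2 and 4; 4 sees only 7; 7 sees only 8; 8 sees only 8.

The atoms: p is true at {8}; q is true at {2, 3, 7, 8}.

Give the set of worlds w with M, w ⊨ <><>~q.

2: successors {3}; <>~q there: 3:T. ✓
3: successors {2, 4}; <>~q there: 2:F, 4:F. ✗
4: successors {7}; <>~q there: 7:F. ✗
7: successors {8}; <>~q there: 8:F. ✗
8: successors {8}; <>~q there: 8:F. ✗

{2}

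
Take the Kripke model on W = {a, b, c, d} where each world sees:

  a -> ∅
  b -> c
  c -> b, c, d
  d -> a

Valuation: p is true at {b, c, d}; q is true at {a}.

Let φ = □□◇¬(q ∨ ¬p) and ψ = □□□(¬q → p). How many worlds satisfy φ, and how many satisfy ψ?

For □□◇¬(q ∨ ¬p):
a: no successors, so □□◇¬(q ∨ ¬p) holds vacuously. ✓
b: successors {c}; □◇¬(q ∨ ¬p) there: c:F. ✗
c: successors {b, c, d}; □◇¬(q ∨ ¬p) there: b:T, c:F, d:F. ✗
d: successors {a}; □◇¬(q ∨ ¬p) there: a:T. ✓
— 2 worlds.
For □□□(¬q → p):
a: no successors, so □□□(¬q → p) holds vacuously. ✓
b: successors {c}; □□(¬q → p) there: c:T. ✓
c: successors {b, c, d}; □□(¬q → p) there: b:T, c:T, d:T. ✓
d: successors {a}; □□(¬q → p) there: a:T. ✓
— 4 worlds.

2 and 4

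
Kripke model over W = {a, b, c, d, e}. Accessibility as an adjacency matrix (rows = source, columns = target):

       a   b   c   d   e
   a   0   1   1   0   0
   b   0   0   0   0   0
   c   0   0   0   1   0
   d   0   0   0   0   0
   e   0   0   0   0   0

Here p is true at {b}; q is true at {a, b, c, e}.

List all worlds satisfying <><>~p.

a: successors {b, c}; <>~p there: b:F, c:T. ✓
b: no successors, so <><>~p fails. ✗
c: successors {d}; <>~p there: d:F. ✗
d: no successors, so <><>~p fails. ✗
e: no successors, so <><>~p fails. ✗

{a}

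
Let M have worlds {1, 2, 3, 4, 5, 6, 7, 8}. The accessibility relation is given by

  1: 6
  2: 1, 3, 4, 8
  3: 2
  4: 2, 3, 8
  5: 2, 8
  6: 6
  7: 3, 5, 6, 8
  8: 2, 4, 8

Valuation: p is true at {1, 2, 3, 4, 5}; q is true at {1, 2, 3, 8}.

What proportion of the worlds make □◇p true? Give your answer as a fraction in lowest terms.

1/2

1: successors {6}; ◇p there: 6:F. ✗
2: successors {1, 3, 4, 8}; ◇p there: 1:F, 3:T, 4:T, 8:T. ✗
3: successors {2}; ◇p there: 2:T. ✓
4: successors {2, 3, 8}; ◇p there: 2:T, 3:T, 8:T. ✓
5: successors {2, 8}; ◇p there: 2:T, 8:T. ✓
6: successors {6}; ◇p there: 6:F. ✗
7: successors {3, 5, 6, 8}; ◇p there: 3:T, 5:T, 6:F, 8:T. ✗
8: successors {2, 4, 8}; ◇p there: 2:T, 4:T, 8:T. ✓
That's 4 of 8 worlds, so 4/8 = 1/2.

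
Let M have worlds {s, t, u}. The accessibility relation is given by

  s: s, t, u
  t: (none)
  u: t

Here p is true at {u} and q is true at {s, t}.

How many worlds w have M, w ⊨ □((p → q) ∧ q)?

s: successors {s, t, u}; (p → q) ∧ q there: s:T, t:T, u:F. ✗
t: no successors, so □((p → q) ∧ q) holds vacuously. ✓
u: successors {t}; (p → q) ∧ q there: t:T. ✓
Satisfying worlds: {t, u}.

2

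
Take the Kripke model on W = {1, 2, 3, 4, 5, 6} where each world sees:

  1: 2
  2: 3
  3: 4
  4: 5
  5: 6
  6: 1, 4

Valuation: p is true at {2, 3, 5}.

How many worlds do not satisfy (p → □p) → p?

3

1: p → □p is T, p is F. ✗
2: p → □p is T, p is T. ✓
3: p → □p is F, p is T. ✓
4: p → □p is T, p is F. ✗
5: p → □p is F, p is T. ✓
6: p → □p is T, p is F. ✗
Satisfying worlds: {2, 3, 5}.
So (p → □p) → p fails at the other 3 worlds.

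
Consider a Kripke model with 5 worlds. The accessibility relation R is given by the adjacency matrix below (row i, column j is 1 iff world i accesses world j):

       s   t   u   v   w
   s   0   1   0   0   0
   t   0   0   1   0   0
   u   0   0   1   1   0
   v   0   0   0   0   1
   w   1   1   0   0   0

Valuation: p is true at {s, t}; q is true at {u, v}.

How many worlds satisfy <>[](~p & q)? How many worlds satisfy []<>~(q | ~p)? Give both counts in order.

4 and 1

For <>[](~p & q):
s: successors {t}; [](~p & q) there: t:T. ✓
t: successors {u}; [](~p & q) there: u:T. ✓
u: successors {u, v}; [](~p & q) there: u:T, v:F. ✓
v: successors {w}; [](~p & q) there: w:F. ✗
w: successors {s, t}; [](~p & q) there: s:F, t:T. ✓
— 4 worlds.
For []<>~(q | ~p):
s: successors {t}; <>~(q | ~p) there: t:F. ✗
t: successors {u}; <>~(q | ~p) there: u:F. ✗
u: successors {u, v}; <>~(q | ~p) there: u:F, v:F. ✗
v: successors {w}; <>~(q | ~p) there: w:T. ✓
w: successors {s, t}; <>~(q | ~p) there: s:T, t:F. ✗
— 1 world.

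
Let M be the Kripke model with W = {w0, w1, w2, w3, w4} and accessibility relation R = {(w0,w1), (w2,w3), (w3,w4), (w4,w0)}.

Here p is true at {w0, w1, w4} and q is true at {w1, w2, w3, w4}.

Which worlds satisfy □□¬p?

w0: successors {w1}; □¬p there: w1:T. ✓
w1: no successors, so □□¬p holds vacuously. ✓
w2: successors {w3}; □¬p there: w3:F. ✗
w3: successors {w4}; □¬p there: w4:F. ✗
w4: successors {w0}; □¬p there: w0:F. ✗

{w0, w1}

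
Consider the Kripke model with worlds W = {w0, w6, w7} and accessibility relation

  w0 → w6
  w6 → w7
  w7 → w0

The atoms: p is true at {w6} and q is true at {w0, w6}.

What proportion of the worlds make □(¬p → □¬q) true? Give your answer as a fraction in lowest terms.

1/3

w0: successors {w6}; ¬p → □¬q there: w6:T. ✓
w6: successors {w7}; ¬p → □¬q there: w7:F. ✗
w7: successors {w0}; ¬p → □¬q there: w0:F. ✗
That's 1 of 3 worlds, so 1/3.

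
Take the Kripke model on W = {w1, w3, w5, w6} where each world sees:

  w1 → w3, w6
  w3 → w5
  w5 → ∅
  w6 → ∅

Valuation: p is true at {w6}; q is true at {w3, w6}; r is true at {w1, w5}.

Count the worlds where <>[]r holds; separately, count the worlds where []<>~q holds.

For <>[]r:
w1: successors {w3, w6}; []r there: w3:T, w6:T. ✓
w3: successors {w5}; []r there: w5:T. ✓
w5: no successors, so <>[]r fails. ✗
w6: no successors, so <>[]r fails. ✗
— 2 worlds.
For []<>~q:
w1: successors {w3, w6}; <>~q there: w3:T, w6:F. ✗
w3: successors {w5}; <>~q there: w5:F. ✗
w5: no successors, so []<>~q holds vacuously. ✓
w6: no successors, so []<>~q holds vacuously. ✓
— 2 worlds.

2 and 2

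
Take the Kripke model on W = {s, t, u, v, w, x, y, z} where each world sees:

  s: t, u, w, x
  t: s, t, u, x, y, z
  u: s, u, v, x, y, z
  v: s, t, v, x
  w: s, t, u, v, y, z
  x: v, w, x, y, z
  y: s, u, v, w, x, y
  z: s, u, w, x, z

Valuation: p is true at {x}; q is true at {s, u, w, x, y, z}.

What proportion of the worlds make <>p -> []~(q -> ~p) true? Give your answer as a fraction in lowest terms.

1/8

s: <>p is T, []~(q -> ~p) is F. ✗
t: <>p is T, []~(q -> ~p) is F. ✗
u: <>p is T, []~(q -> ~p) is F. ✗
v: <>p is T, []~(q -> ~p) is F. ✗
w: <>p is F, []~(q -> ~p) is F. ✓
x: <>p is T, []~(q -> ~p) is F. ✗
y: <>p is T, []~(q -> ~p) is F. ✗
z: <>p is T, []~(q -> ~p) is F. ✗
That's 1 of 8 worlds, so 1/8.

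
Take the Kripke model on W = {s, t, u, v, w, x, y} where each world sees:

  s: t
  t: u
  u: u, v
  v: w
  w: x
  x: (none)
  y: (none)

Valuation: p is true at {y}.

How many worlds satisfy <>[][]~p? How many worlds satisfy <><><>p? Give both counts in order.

For <>[][]~p:
s: successors {t}; [][]~p there: t:T. ✓
t: successors {u}; [][]~p there: u:T. ✓
u: successors {u, v}; [][]~p there: u:T, v:T. ✓
v: successors {w}; [][]~p there: w:T. ✓
w: successors {x}; [][]~p there: x:T. ✓
x: no successors, so <>[][]~p fails. ✗
y: no successors, so <>[][]~p fails. ✗
— 5 worlds.
For <><><>p:
s: successors {t}; <><>p there: t:F. ✗
t: successors {u}; <><>p there: u:F. ✗
u: successors {u, v}; <><>p there: u:F, v:F. ✗
v: successors {w}; <><>p there: w:F. ✗
w: successors {x}; <><>p there: x:F. ✗
x: no successors, so <><><>p fails. ✗
y: no successors, so <><><>p fails. ✗
— 0 worlds.

5 and 0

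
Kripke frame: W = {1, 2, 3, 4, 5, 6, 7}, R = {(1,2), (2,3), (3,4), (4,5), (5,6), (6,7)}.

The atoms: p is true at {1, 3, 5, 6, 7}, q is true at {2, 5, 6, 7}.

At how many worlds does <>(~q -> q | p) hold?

5

1: successors {2}; ~q -> q | p there: 2:T. ✓
2: successors {3}; ~q -> q | p there: 3:T. ✓
3: successors {4}; ~q -> q | p there: 4:F. ✗
4: successors {5}; ~q -> q | p there: 5:T. ✓
5: successors {6}; ~q -> q | p there: 6:T. ✓
6: successors {7}; ~q -> q | p there: 7:T. ✓
7: no successors, so <>(~q -> q | p) fails. ✗
Satisfying worlds: {1, 2, 4, 5, 6}.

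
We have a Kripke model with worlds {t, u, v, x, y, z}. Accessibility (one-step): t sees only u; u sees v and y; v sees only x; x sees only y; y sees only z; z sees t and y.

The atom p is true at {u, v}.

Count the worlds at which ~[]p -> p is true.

t: ~[]p is F, p is F. ✓
u: ~[]p is T, p is T. ✓
v: ~[]p is T, p is T. ✓
x: ~[]p is T, p is F. ✗
y: ~[]p is T, p is F. ✗
z: ~[]p is T, p is F. ✗
Satisfying worlds: {t, u, v}.

3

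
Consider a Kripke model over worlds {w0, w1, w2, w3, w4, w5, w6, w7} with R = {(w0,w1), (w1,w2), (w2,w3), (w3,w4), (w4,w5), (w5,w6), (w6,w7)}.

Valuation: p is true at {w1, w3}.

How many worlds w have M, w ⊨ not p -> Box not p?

6

w0: not p is T, Box not p is F. ✗
w1: not p is F, Box not p is T. ✓
w2: not p is T, Box not p is F. ✗
w3: not p is F, Box not p is T. ✓
w4: not p is T, Box not p is T. ✓
w5: not p is T, Box not p is T. ✓
w6: not p is T, Box not p is T. ✓
w7: not p is T, Box not p is T. ✓
Satisfying worlds: {w1, w3, w4, w5, w6, w7}.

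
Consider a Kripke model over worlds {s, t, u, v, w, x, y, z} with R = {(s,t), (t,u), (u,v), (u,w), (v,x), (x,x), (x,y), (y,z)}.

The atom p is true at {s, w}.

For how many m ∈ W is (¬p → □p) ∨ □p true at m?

3

s: ¬p → □p is T, □p is F. ✓
t: ¬p → □p is F, □p is F. ✗
u: ¬p → □p is F, □p is F. ✗
v: ¬p → □p is F, □p is F. ✗
w: ¬p → □p is T, □p is T. ✓
x: ¬p → □p is F, □p is F. ✗
y: ¬p → □p is F, □p is F. ✗
z: ¬p → □p is T, □p is T. ✓
Satisfying worlds: {s, w, z}.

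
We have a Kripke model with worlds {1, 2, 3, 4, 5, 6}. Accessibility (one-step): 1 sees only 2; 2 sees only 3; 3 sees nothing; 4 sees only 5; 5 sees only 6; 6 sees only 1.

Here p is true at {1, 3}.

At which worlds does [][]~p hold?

{2, 3, 4, 6}

1: successors {2}; []~p there: 2:F. ✗
2: successors {3}; []~p there: 3:T. ✓
3: no successors, so [][]~p holds vacuously. ✓
4: successors {5}; []~p there: 5:T. ✓
5: successors {6}; []~p there: 6:F. ✗
6: successors {1}; []~p there: 1:T. ✓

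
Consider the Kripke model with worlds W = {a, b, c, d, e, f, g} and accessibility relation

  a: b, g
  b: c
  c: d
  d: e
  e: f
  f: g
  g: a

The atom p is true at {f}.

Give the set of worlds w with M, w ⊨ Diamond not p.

{a, b, c, d, f, g}

a: successors {b, g}; not p there: b:T, g:T. ✓
b: successors {c}; not p there: c:T. ✓
c: successors {d}; not p there: d:T. ✓
d: successors {e}; not p there: e:T. ✓
e: successors {f}; not p there: f:F. ✗
f: successors {g}; not p there: g:T. ✓
g: successors {a}; not p there: a:T. ✓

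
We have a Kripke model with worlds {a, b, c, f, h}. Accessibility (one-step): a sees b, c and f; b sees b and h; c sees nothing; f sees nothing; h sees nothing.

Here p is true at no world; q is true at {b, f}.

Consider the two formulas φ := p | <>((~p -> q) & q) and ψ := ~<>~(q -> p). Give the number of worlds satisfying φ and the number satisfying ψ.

For p | <>((~p -> q) & q):
a: p is F, <>((~p -> q) & q) is T. ✓
b: p is F, <>((~p -> q) & q) is T. ✓
c: p is F, <>((~p -> q) & q) is F. ✗
f: p is F, <>((~p -> q) & q) is F. ✗
h: p is F, <>((~p -> q) & q) is F. ✗
— 2 worlds.
For ~<>~(q -> p):
a: <>~(q -> p) is T. ✗
b: <>~(q -> p) is T. ✗
c: <>~(q -> p) is F. ✓
f: <>~(q -> p) is F. ✓
h: <>~(q -> p) is F. ✓
— 3 worlds.

2 and 3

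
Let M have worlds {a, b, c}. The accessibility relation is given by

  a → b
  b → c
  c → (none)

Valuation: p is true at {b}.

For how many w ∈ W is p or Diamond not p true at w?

a: p is F, Diamond not p is F. ✗
b: p is T, Diamond not p is T. ✓
c: p is F, Diamond not p is F. ✗
Satisfying worlds: {b}.

1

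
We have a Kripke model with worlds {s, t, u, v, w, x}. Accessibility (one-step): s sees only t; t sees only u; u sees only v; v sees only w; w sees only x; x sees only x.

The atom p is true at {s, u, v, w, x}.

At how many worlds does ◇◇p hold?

s: successors {t}; ◇p there: t:T. ✓
t: successors {u}; ◇p there: u:T. ✓
u: successors {v}; ◇p there: v:T. ✓
v: successors {w}; ◇p there: w:T. ✓
w: successors {x}; ◇p there: x:T. ✓
x: successors {x}; ◇p there: x:T. ✓
Satisfying worlds: {s, t, u, v, w, x}.

6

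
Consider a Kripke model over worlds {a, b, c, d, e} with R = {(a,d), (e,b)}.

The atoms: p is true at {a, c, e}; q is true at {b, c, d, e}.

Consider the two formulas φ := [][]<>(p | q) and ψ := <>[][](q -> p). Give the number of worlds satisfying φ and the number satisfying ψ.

For [][]<>(p | q):
a: successors {d}; []<>(p | q) there: d:T. ✓
b: no successors, so [][]<>(p | q) holds vacuously. ✓
c: no successors, so [][]<>(p | q) holds vacuously. ✓
d: no successors, so [][]<>(p | q) holds vacuously. ✓
e: successors {b}; []<>(p | q) there: b:T. ✓
— 5 worlds.
For <>[][](q -> p):
a: successors {d}; [][](q -> p) there: d:T. ✓
b: no successors, so <>[][](q -> p) fails. ✗
c: no successors, so <>[][](q -> p) fails. ✗
d: no successors, so <>[][](q -> p) fails. ✗
e: successors {b}; [][](q -> p) there: b:T. ✓
— 2 worlds.

5 and 2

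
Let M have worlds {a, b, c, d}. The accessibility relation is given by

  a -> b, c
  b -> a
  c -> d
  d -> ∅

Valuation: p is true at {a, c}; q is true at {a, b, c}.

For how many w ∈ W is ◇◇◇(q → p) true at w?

2

a: successors {b, c}; ◇◇(q → p) there: b:T, c:F. ✓
b: successors {a}; ◇◇(q → p) there: a:T. ✓
c: successors {d}; ◇◇(q → p) there: d:F. ✗
d: no successors, so ◇◇◇(q → p) fails. ✗
Satisfying worlds: {a, b}.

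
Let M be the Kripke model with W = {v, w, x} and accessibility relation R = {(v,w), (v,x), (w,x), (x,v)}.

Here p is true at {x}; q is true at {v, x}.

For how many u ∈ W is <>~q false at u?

2

v: successors {w, x}; ~q there: w:T, x:F. ✓
w: successors {x}; ~q there: x:F. ✗
x: successors {v}; ~q there: v:F. ✗
Satisfying worlds: {v}.
So <>~q fails at the other 2 worlds.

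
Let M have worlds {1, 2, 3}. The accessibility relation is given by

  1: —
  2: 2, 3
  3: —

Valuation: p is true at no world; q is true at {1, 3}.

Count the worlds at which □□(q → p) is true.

1: no successors, so □□(q → p) holds vacuously. ✓
2: successors {2, 3}; □(q → p) there: 2:F, 3:T. ✗
3: no successors, so □□(q → p) holds vacuously. ✓
Satisfying worlds: {1, 3}.

2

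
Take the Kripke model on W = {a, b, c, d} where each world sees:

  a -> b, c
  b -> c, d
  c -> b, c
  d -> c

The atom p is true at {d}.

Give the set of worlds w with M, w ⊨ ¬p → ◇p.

a: ¬p is T, ◇p is F. ✗
b: ¬p is T, ◇p is T. ✓
c: ¬p is T, ◇p is F. ✗
d: ¬p is F, ◇p is F. ✓

{b, d}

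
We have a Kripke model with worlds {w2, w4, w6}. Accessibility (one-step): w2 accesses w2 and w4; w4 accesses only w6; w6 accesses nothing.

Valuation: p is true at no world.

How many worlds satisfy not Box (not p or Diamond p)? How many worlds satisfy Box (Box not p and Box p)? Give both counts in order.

For not Box (not p or Diamond p):
w2: Box (not p or Diamond p) is T. ✗
w4: Box (not p or Diamond p) is T. ✗
w6: Box (not p or Diamond p) is T. ✗
— 0 worlds.
For Box (Box not p and Box p):
w2: successors {w2, w4}; Box not p and Box p there: w2:F, w4:F. ✗
w4: successors {w6}; Box not p and Box p there: w6:T. ✓
w6: no successors, so Box (Box not p and Box p) holds vacuously. ✓
— 2 worlds.

0 and 2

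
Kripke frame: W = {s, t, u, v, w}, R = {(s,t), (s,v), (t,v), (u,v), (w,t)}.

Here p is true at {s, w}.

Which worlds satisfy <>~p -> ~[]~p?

s: <>~p is T, ~[]~p is F. ✗
t: <>~p is T, ~[]~p is F. ✗
u: <>~p is T, ~[]~p is F. ✗
v: <>~p is F, ~[]~p is F. ✓
w: <>~p is T, ~[]~p is F. ✗

{v}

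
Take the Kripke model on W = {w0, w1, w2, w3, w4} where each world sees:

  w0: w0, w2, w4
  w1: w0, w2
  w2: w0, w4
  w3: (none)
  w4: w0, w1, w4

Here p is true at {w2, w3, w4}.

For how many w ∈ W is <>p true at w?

4

w0: successors {w0, w2, w4}; p there: w0:F, w2:T, w4:T. ✓
w1: successors {w0, w2}; p there: w0:F, w2:T. ✓
w2: successors {w0, w4}; p there: w0:F, w4:T. ✓
w3: no successors, so <>p fails. ✗
w4: successors {w0, w1, w4}; p there: w0:F, w1:F, w4:T. ✓
Satisfying worlds: {w0, w1, w2, w4}.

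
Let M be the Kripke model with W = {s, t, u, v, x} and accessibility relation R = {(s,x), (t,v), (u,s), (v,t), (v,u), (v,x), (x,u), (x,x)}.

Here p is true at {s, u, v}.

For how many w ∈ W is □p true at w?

s: successors {x}; p there: x:F. ✗
t: successors {v}; p there: v:T. ✓
u: successors {s}; p there: s:T. ✓
v: successors {t, u, x}; p there: t:F, u:T, x:F. ✗
x: successors {u, x}; p there: u:T, x:F. ✗
Satisfying worlds: {t, u}.

2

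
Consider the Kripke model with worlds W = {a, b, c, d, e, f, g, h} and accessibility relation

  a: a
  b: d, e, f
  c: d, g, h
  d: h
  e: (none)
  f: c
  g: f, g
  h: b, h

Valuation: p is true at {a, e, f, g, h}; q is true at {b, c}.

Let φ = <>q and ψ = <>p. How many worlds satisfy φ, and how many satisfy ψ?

2 and 6

For <>q:
a: successors {a}; q there: a:F. ✗
b: successors {d, e, f}; q there: d:F, e:F, f:F. ✗
c: successors {d, g, h}; q there: d:F, g:F, h:F. ✗
d: successors {h}; q there: h:F. ✗
e: no successors, so <>q fails. ✗
f: successors {c}; q there: c:T. ✓
g: successors {f, g}; q there: f:F, g:F. ✗
h: successors {b, h}; q there: b:T, h:F. ✓
— 2 worlds.
For <>p:
a: successors {a}; p there: a:T. ✓
b: successors {d, e, f}; p there: d:F, e:T, f:T. ✓
c: successors {d, g, h}; p there: d:F, g:T, h:T. ✓
d: successors {h}; p there: h:T. ✓
e: no successors, so <>p fails. ✗
f: successors {c}; p there: c:F. ✗
g: successors {f, g}; p there: f:T, g:T. ✓
h: successors {b, h}; p there: b:F, h:T. ✓
— 6 worlds.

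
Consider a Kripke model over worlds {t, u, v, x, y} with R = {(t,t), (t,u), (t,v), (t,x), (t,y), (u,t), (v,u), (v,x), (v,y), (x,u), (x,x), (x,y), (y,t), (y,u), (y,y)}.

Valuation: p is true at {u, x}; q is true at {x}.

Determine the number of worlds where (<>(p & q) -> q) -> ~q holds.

4

t: <>(p & q) -> q is F, ~q is T. ✓
u: <>(p & q) -> q is T, ~q is T. ✓
v: <>(p & q) -> q is F, ~q is T. ✓
x: <>(p & q) -> q is T, ~q is F. ✗
y: <>(p & q) -> q is T, ~q is T. ✓
Satisfying worlds: {t, u, v, y}.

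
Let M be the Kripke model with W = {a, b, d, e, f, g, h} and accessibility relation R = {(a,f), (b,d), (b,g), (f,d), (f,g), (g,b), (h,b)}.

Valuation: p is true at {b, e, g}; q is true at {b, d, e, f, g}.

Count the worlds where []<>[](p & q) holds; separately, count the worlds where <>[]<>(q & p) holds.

For []<>[](p & q):
a: successors {f}; <>[](p & q) there: f:T. ✓
b: successors {d, g}; <>[](p & q) there: d:F, g:F. ✗
d: no successors, so []<>[](p & q) holds vacuously. ✓
e: no successors, so []<>[](p & q) holds vacuously. ✓
f: successors {d, g}; <>[](p & q) there: d:F, g:F. ✗
g: successors {b}; <>[](p & q) there: b:T. ✓
h: successors {b}; <>[](p & q) there: b:T. ✓
— 5 worlds.
For <>[]<>(q & p):
a: successors {f}; []<>(q & p) there: f:F. ✗
b: successors {d, g}; []<>(q & p) there: d:T, g:T. ✓
d: no successors, so <>[]<>(q & p) fails. ✗
e: no successors, so <>[]<>(q & p) fails. ✗
f: successors {d, g}; []<>(q & p) there: d:T, g:T. ✓
g: successors {b}; []<>(q & p) there: b:F. ✗
h: successors {b}; []<>(q & p) there: b:F. ✗
— 2 worlds.

5 and 2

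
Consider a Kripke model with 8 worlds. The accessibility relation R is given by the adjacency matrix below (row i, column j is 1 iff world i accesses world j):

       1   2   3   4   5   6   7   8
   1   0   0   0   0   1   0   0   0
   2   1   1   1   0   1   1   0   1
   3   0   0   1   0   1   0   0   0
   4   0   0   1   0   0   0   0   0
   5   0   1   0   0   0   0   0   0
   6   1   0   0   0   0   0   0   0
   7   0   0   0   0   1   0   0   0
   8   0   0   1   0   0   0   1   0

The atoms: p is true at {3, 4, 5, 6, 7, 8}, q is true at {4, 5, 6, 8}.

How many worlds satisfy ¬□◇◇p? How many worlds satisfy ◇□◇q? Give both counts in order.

3 and 4

For ¬□◇◇p:
1: □◇◇p is T. ✗
2: □◇◇p is F. ✓
3: □◇◇p is T. ✗
4: □◇◇p is T. ✗
5: □◇◇p is T. ✗
6: □◇◇p is F. ✓
7: □◇◇p is T. ✗
8: □◇◇p is F. ✓
— 3 worlds.
For ◇□◇q:
1: successors {5}; □◇q there: 5:T. ✓
2: successors {1, 2, 3, 5, 6, 8}; □◇q there: 1:F, 2:F, 3:F, 5:T, 6:T, 8:T. ✓
3: successors {3, 5}; □◇q there: 3:F, 5:T. ✓
4: successors {3}; □◇q there: 3:F. ✗
5: successors {2}; □◇q there: 2:F. ✗
6: successors {1}; □◇q there: 1:F. ✗
7: successors {5}; □◇q there: 5:T. ✓
8: successors {3, 7}; □◇q there: 3:F, 7:F. ✗
— 4 worlds.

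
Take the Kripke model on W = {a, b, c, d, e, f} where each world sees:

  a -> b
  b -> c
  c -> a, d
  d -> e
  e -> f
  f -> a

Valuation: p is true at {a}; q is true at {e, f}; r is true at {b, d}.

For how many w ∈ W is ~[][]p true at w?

a: [][]p is F. ✓
b: [][]p is F. ✓
c: [][]p is F. ✓
d: [][]p is F. ✓
e: [][]p is T. ✗
f: [][]p is F. ✓
Satisfying worlds: {a, b, c, d, f}.

5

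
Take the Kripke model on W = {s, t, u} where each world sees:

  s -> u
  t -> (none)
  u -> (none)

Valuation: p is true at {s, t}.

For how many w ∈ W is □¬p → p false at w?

1

s: □¬p is T, p is T. ✓
t: □¬p is T, p is T. ✓
u: □¬p is T, p is F. ✗
Satisfying worlds: {s, t}.
So □¬p → p fails at the other 1 world.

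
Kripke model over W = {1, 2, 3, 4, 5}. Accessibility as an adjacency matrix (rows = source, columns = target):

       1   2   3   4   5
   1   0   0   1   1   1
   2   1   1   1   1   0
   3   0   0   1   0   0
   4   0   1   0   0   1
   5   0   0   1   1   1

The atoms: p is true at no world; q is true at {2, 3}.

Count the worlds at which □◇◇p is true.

1: successors {3, 4, 5}; ◇◇p there: 3:F, 4:F, 5:F. ✗
2: successors {1, 2, 3, 4}; ◇◇p there: 1:F, 2:F, 3:F, 4:F. ✗
3: successors {3}; ◇◇p there: 3:F. ✗
4: successors {2, 5}; ◇◇p there: 2:F, 5:F. ✗
5: successors {3, 4, 5}; ◇◇p there: 3:F, 4:F, 5:F. ✗
Satisfying worlds: ∅.

0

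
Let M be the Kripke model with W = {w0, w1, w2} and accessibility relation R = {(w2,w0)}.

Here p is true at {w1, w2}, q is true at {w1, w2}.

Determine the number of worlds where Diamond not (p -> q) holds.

w0: no successors, so Diamond not (p -> q) fails. ✗
w1: no successors, so Diamond not (p -> q) fails. ✗
w2: successors {w0}; not (p -> q) there: w0:F. ✗
Satisfying worlds: ∅.

0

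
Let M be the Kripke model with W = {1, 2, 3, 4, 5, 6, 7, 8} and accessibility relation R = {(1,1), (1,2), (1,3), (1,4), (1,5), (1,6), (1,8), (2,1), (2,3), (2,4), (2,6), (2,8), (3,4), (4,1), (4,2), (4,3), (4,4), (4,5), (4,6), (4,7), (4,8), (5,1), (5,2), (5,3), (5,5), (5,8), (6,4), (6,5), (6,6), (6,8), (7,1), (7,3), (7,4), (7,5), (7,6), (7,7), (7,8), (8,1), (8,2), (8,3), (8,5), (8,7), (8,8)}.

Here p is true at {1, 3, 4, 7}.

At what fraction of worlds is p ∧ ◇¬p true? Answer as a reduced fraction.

1: p is T, ◇¬p is T. ✓
2: p is F, ◇¬p is T. ✗
3: p is T, ◇¬p is F. ✗
4: p is T, ◇¬p is T. ✓
5: p is F, ◇¬p is T. ✗
6: p is F, ◇¬p is T. ✗
7: p is T, ◇¬p is T. ✓
8: p is F, ◇¬p is T. ✗
That's 3 of 8 worlds, so 3/8.

3/8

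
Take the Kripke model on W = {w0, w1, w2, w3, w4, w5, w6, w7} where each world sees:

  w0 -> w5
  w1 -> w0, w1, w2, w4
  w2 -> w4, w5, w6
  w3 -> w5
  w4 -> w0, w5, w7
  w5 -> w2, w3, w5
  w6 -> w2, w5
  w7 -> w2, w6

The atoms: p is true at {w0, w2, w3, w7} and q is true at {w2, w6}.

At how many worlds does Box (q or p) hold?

1

w0: successors {w5}; q or p there: w5:F. ✗
w1: successors {w0, w1, w2, w4}; q or p there: w0:T, w1:F, w2:T, w4:F. ✗
w2: successors {w4, w5, w6}; q or p there: w4:F, w5:F, w6:T. ✗
w3: successors {w5}; q or p there: w5:F. ✗
w4: successors {w0, w5, w7}; q or p there: w0:T, w5:F, w7:T. ✗
w5: successors {w2, w3, w5}; q or p there: w2:T, w3:T, w5:F. ✗
w6: successors {w2, w5}; q or p there: w2:T, w5:F. ✗
w7: successors {w2, w6}; q or p there: w2:T, w6:T. ✓
Satisfying worlds: {w7}.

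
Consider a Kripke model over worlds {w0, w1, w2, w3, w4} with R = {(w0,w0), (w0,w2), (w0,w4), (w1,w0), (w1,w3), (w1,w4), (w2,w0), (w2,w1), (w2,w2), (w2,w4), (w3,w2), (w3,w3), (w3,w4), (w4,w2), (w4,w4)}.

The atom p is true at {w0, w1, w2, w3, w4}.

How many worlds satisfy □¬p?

0

w0: successors {w0, w2, w4}; ¬p there: w0:F, w2:F, w4:F. ✗
w1: successors {w0, w3, w4}; ¬p there: w0:F, w3:F, w4:F. ✗
w2: successors {w0, w1, w2, w4}; ¬p there: w0:F, w1:F, w2:F, w4:F. ✗
w3: successors {w2, w3, w4}; ¬p there: w2:F, w3:F, w4:F. ✗
w4: successors {w2, w4}; ¬p there: w2:F, w4:F. ✗
Satisfying worlds: ∅.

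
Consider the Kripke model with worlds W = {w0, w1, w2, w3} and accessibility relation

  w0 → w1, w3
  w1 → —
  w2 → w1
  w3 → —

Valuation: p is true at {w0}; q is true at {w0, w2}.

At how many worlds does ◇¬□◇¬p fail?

w0: successors {w1, w3}; ¬□◇¬p there: w1:F, w3:F. ✗
w1: no successors, so ◇¬□◇¬p fails. ✗
w2: successors {w1}; ¬□◇¬p there: w1:F. ✗
w3: no successors, so ◇¬□◇¬p fails. ✗
Satisfying worlds: ∅.
So ◇¬□◇¬p fails at the other 4 worlds.

4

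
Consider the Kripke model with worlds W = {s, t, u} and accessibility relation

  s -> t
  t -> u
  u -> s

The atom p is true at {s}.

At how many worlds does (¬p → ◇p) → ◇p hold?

2

s: ¬p → ◇p is T, ◇p is F. ✗
t: ¬p → ◇p is F, ◇p is F. ✓
u: ¬p → ◇p is T, ◇p is T. ✓
Satisfying worlds: {t, u}.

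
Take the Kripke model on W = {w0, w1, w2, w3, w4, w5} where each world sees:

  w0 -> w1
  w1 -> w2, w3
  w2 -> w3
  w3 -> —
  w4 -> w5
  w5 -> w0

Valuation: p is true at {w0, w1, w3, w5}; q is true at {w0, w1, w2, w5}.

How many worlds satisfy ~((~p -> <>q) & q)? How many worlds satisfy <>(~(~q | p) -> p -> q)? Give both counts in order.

For ~((~p -> <>q) & q):
w0: (~p -> <>q) & q is T. ✗
w1: (~p -> <>q) & q is T. ✗
w2: (~p -> <>q) & q is F. ✓
w3: (~p -> <>q) & q is F. ✓
w4: (~p -> <>q) & q is F. ✓
w5: (~p -> <>q) & q is T. ✗
— 3 worlds.
For <>(~(~q | p) -> p -> q):
w0: successors {w1}; ~(~q | p) -> p -> q there: w1:T. ✓
w1: successors {w2, w3}; ~(~q | p) -> p -> q there: w2:T, w3:T. ✓
w2: successors {w3}; ~(~q | p) -> p -> q there: w3:T. ✓
w3: no successors, so <>(~(~q | p) -> p -> q) fails. ✗
w4: successors {w5}; ~(~q | p) -> p -> q there: w5:T. ✓
w5: successors {w0}; ~(~q | p) -> p -> q there: w0:T. ✓
— 5 worlds.

3 and 5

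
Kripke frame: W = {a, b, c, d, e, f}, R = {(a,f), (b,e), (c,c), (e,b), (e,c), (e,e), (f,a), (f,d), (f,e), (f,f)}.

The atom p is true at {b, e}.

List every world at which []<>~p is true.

{a, b, c, d}

a: successors {f}; <>~p there: f:T. ✓
b: successors {e}; <>~p there: e:T. ✓
c: successors {c}; <>~p there: c:T. ✓
d: no successors, so []<>~p holds vacuously. ✓
e: successors {b, c, e}; <>~p there: b:F, c:T, e:T. ✗
f: successors {a, d, e, f}; <>~p there: a:T, d:F, e:T, f:T. ✗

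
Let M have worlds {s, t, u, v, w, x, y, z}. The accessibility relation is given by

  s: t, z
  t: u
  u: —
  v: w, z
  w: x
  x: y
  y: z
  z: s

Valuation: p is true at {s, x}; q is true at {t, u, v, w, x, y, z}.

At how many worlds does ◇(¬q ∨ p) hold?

s: successors {t, z}; ¬q ∨ p there: t:F, z:F. ✗
t: successors {u}; ¬q ∨ p there: u:F. ✗
u: no successors, so ◇(¬q ∨ p) fails. ✗
v: successors {w, z}; ¬q ∨ p there: w:F, z:F. ✗
w: successors {x}; ¬q ∨ p there: x:T. ✓
x: successors {y}; ¬q ∨ p there: y:F. ✗
y: successors {z}; ¬q ∨ p there: z:F. ✗
z: successors {s}; ¬q ∨ p there: s:T. ✓
Satisfying worlds: {w, z}.

2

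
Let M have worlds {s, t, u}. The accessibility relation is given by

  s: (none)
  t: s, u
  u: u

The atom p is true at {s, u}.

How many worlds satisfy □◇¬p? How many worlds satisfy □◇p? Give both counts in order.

1 and 2

For □◇¬p:
s: no successors, so □◇¬p holds vacuously. ✓
t: successors {s, u}; ◇¬p there: s:F, u:F. ✗
u: successors {u}; ◇¬p there: u:F. ✗
— 1 world.
For □◇p:
s: no successors, so □◇p holds vacuously. ✓
t: successors {s, u}; ◇p there: s:F, u:T. ✗
u: successors {u}; ◇p there: u:T. ✓
— 2 worlds.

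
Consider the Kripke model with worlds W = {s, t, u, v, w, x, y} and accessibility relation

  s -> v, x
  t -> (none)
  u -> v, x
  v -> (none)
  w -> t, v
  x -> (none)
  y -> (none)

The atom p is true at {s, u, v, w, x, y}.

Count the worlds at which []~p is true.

4

s: successors {v, x}; ~p there: v:F, x:F. ✗
t: no successors, so []~p holds vacuously. ✓
u: successors {v, x}; ~p there: v:F, x:F. ✗
v: no successors, so []~p holds vacuously. ✓
w: successors {t, v}; ~p there: t:T, v:F. ✗
x: no successors, so []~p holds vacuously. ✓
y: no successors, so []~p holds vacuously. ✓
Satisfying worlds: {t, v, x, y}.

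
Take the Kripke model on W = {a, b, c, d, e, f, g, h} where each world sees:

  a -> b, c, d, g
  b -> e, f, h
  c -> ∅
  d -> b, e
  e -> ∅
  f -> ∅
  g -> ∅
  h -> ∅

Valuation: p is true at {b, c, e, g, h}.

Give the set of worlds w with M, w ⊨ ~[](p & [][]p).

a: [](p & [][]p) is F. ✓
b: [](p & [][]p) is F. ✓
c: [](p & [][]p) is T. ✗
d: [](p & [][]p) is T. ✗
e: [](p & [][]p) is T. ✗
f: [](p & [][]p) is T. ✗
g: [](p & [][]p) is T. ✗
h: [](p & [][]p) is T. ✗

{a, b}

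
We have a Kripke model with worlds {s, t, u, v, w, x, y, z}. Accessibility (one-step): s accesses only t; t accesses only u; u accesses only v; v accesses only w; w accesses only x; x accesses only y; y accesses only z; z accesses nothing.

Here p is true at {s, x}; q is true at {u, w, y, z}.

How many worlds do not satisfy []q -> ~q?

s: []q is F, ~q is T. ✓
t: []q is T, ~q is T. ✓
u: []q is F, ~q is F. ✓
v: []q is T, ~q is T. ✓
w: []q is F, ~q is F. ✓
x: []q is T, ~q is T. ✓
y: []q is T, ~q is F. ✗
z: []q is T, ~q is F. ✗
Satisfying worlds: {s, t, u, v, w, x}.
So []q -> ~q fails at the other 2 worlds.

2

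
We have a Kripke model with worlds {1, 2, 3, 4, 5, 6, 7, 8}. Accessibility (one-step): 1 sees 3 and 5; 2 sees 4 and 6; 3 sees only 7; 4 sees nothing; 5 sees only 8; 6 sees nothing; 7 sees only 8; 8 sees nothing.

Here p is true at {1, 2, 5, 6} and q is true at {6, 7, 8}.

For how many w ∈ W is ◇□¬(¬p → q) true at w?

1: successors {3, 5}; □¬(¬p → q) there: 3:F, 5:F. ✗
2: successors {4, 6}; □¬(¬p → q) there: 4:T, 6:T. ✓
3: successors {7}; □¬(¬p → q) there: 7:F. ✗
4: no successors, so ◇□¬(¬p → q) fails. ✗
5: successors {8}; □¬(¬p → q) there: 8:T. ✓
6: no successors, so ◇□¬(¬p → q) fails. ✗
7: successors {8}; □¬(¬p → q) there: 8:T. ✓
8: no successors, so ◇□¬(¬p → q) fails. ✗
Satisfying worlds: {2, 5, 7}.

3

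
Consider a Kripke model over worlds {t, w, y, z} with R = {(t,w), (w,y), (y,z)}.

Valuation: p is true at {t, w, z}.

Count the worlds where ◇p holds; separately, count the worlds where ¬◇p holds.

For ◇p:
t: successors {w}; p there: w:T. ✓
w: successors {y}; p there: y:F. ✗
y: successors {z}; p there: z:T. ✓
z: no successors, so ◇p fails. ✗
— 2 worlds.
For ¬◇p:
t: ◇p is T. ✗
w: ◇p is F. ✓
y: ◇p is T. ✗
z: ◇p is F. ✓
— 2 worlds.

2 and 2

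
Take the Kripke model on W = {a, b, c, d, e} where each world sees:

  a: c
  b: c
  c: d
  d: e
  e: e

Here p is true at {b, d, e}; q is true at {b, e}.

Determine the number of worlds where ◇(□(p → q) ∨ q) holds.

a: successors {c}; □(p → q) ∨ q there: c:F. ✗
b: successors {c}; □(p → q) ∨ q there: c:F. ✗
c: successors {d}; □(p → q) ∨ q there: d:T. ✓
d: successors {e}; □(p → q) ∨ q there: e:T. ✓
e: successors {e}; □(p → q) ∨ q there: e:T. ✓
Satisfying worlds: {c, d, e}.

3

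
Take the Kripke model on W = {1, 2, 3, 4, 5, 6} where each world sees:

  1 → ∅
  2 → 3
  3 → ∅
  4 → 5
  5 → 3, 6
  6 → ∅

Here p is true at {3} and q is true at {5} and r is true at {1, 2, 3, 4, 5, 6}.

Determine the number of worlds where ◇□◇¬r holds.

1: no successors, so ◇□◇¬r fails. ✗
2: successors {3}; □◇¬r there: 3:T. ✓
3: no successors, so ◇□◇¬r fails. ✗
4: successors {5}; □◇¬r there: 5:F. ✗
5: successors {3, 6}; □◇¬r there: 3:T, 6:T. ✓
6: no successors, so ◇□◇¬r fails. ✗
Satisfying worlds: {2, 5}.

2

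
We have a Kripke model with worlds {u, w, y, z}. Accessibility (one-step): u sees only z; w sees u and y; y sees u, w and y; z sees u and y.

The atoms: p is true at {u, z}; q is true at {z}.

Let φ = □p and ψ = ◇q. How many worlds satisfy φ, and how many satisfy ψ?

1 and 1

For □p:
u: successors {z}; p there: z:T. ✓
w: successors {u, y}; p there: u:T, y:F. ✗
y: successors {u, w, y}; p there: u:T, w:F, y:F. ✗
z: successors {u, y}; p there: u:T, y:F. ✗
— 1 world.
For ◇q:
u: successors {z}; q there: z:T. ✓
w: successors {u, y}; q there: u:F, y:F. ✗
y: successors {u, w, y}; q there: u:F, w:F, y:F. ✗
z: successors {u, y}; q there: u:F, y:F. ✗
— 1 world.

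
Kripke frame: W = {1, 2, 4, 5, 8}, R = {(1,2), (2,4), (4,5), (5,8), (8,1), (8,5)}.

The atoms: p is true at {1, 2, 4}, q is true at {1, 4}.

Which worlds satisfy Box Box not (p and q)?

1: successors {2}; Box not (p and q) there: 2:F. ✗
2: successors {4}; Box not (p and q) there: 4:T. ✓
4: successors {5}; Box not (p and q) there: 5:T. ✓
5: successors {8}; Box not (p and q) there: 8:F. ✗
8: successors {1, 5}; Box not (p and q) there: 1:T, 5:T. ✓

{2, 4, 8}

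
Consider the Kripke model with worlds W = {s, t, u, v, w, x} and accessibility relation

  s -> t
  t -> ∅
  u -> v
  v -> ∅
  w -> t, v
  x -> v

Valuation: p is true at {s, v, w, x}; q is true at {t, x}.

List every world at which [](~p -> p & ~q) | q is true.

{t, u, v, x}

s: [](~p -> p & ~q) is F, q is F. ✗
t: [](~p -> p & ~q) is T, q is T. ✓
u: [](~p -> p & ~q) is T, q is F. ✓
v: [](~p -> p & ~q) is T, q is F. ✓
w: [](~p -> p & ~q) is F, q is F. ✗
x: [](~p -> p & ~q) is T, q is T. ✓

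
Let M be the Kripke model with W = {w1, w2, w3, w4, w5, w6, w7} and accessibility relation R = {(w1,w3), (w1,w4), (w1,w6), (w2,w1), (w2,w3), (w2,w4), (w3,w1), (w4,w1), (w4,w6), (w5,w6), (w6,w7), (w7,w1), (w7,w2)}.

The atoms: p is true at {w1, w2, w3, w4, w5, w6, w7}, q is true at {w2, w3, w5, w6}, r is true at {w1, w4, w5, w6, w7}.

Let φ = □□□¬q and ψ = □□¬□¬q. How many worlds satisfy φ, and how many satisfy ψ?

For □□□¬q:
w1: successors {w3, w4, w6}; □□¬q there: w3:F, w4:F, w6:F. ✗
w2: successors {w1, w3, w4}; □□¬q there: w1:F, w3:F, w4:F. ✗
w3: successors {w1}; □□¬q there: w1:F. ✗
w4: successors {w1, w6}; □□¬q there: w1:F, w6:F. ✗
w5: successors {w6}; □□¬q there: w6:F. ✗
w6: successors {w7}; □□¬q there: w7:F. ✗
w7: successors {w1, w2}; □□¬q there: w1:F, w2:F. ✗
— 0 worlds.
For □□¬□¬q:
w1: successors {w3, w4, w6}; □¬□¬q there: w3:T, w4:F, w6:T. ✗
w2: successors {w1, w3, w4}; □¬□¬q there: w1:F, w3:T, w4:F. ✗
w3: successors {w1}; □¬□¬q there: w1:F. ✗
w4: successors {w1, w6}; □¬□¬q there: w1:F, w6:T. ✗
w5: successors {w6}; □¬□¬q there: w6:T. ✓
w6: successors {w7}; □¬□¬q there: w7:T. ✓
w7: successors {w1, w2}; □¬□¬q there: w1:F, w2:F. ✗
— 2 worlds.

0 and 2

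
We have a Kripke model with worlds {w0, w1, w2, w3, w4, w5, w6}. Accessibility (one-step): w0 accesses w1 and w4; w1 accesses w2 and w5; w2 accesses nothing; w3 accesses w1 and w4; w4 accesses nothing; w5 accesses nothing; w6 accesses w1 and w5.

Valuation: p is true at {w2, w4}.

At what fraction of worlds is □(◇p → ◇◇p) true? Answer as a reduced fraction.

4/7

w0: successors {w1, w4}; ◇p → ◇◇p there: w1:F, w4:T. ✗
w1: successors {w2, w5}; ◇p → ◇◇p there: w2:T, w5:T. ✓
w2: no successors, so □(◇p → ◇◇p) holds vacuously. ✓
w3: successors {w1, w4}; ◇p → ◇◇p there: w1:F, w4:T. ✗
w4: no successors, so □(◇p → ◇◇p) holds vacuously. ✓
w5: no successors, so □(◇p → ◇◇p) holds vacuously. ✓
w6: successors {w1, w5}; ◇p → ◇◇p there: w1:F, w5:T. ✗
That's 4 of 7 worlds, so 4/7.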